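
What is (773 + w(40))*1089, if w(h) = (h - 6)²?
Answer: 2100681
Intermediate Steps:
w(h) = (-6 + h)²
(773 + w(40))*1089 = (773 + (-6 + 40)²)*1089 = (773 + 34²)*1089 = (773 + 1156)*1089 = 1929*1089 = 2100681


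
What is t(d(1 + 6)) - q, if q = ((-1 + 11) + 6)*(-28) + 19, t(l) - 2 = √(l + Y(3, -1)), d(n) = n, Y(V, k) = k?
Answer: 431 + √6 ≈ 433.45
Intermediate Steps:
t(l) = 2 + √(-1 + l) (t(l) = 2 + √(l - 1) = 2 + √(-1 + l))
q = -429 (q = (10 + 6)*(-28) + 19 = 16*(-28) + 19 = -448 + 19 = -429)
t(d(1 + 6)) - q = (2 + √(-1 + (1 + 6))) - 1*(-429) = (2 + √(-1 + 7)) + 429 = (2 + √6) + 429 = 431 + √6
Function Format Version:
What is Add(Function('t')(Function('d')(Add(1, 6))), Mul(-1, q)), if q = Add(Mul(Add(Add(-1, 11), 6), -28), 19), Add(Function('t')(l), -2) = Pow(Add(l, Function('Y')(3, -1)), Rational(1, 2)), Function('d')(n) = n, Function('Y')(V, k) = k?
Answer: Add(431, Pow(6, Rational(1, 2))) ≈ 433.45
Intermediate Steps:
Function('t')(l) = Add(2, Pow(Add(-1, l), Rational(1, 2))) (Function('t')(l) = Add(2, Pow(Add(l, -1), Rational(1, 2))) = Add(2, Pow(Add(-1, l), Rational(1, 2))))
q = -429 (q = Add(Mul(Add(10, 6), -28), 19) = Add(Mul(16, -28), 19) = Add(-448, 19) = -429)
Add(Function('t')(Function('d')(Add(1, 6))), Mul(-1, q)) = Add(Add(2, Pow(Add(-1, Add(1, 6)), Rational(1, 2))), Mul(-1, -429)) = Add(Add(2, Pow(Add(-1, 7), Rational(1, 2))), 429) = Add(Add(2, Pow(6, Rational(1, 2))), 429) = Add(431, Pow(6, Rational(1, 2)))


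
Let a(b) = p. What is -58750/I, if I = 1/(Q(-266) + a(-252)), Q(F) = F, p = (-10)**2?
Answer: 9752500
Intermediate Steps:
p = 100
a(b) = 100
I = -1/166 (I = 1/(-266 + 100) = 1/(-166) = -1/166 ≈ -0.0060241)
-58750/I = -58750/(-1/166) = -58750*(-166) = 9752500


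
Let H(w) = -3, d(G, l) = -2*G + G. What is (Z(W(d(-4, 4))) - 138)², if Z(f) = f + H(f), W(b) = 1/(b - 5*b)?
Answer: 5094049/256 ≈ 19899.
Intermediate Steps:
d(G, l) = -G
W(b) = -1/(4*b) (W(b) = 1/(-4*b) = -1/(4*b))
Z(f) = -3 + f (Z(f) = f - 3 = -3 + f)
(Z(W(d(-4, 4))) - 138)² = ((-3 - 1/(4*((-1*(-4))))) - 138)² = ((-3 - ¼/4) - 138)² = ((-3 - ¼*¼) - 138)² = ((-3 - 1/16) - 138)² = (-49/16 - 138)² = (-2257/16)² = 5094049/256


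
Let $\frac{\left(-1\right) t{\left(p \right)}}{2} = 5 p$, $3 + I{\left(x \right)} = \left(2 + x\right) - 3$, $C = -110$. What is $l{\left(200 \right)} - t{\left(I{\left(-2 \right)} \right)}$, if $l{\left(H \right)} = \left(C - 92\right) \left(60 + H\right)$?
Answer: $-52580$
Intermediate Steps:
$l{\left(H \right)} = -12120 - 202 H$ ($l{\left(H \right)} = \left(-110 - 92\right) \left(60 + H\right) = - 202 \left(60 + H\right) = -12120 - 202 H$)
$I{\left(x \right)} = -4 + x$ ($I{\left(x \right)} = -3 + \left(\left(2 + x\right) - 3\right) = -3 + \left(-1 + x\right) = -4 + x$)
$t{\left(p \right)} = - 10 p$ ($t{\left(p \right)} = - 2 \cdot 5 p = - 10 p$)
$l{\left(200 \right)} - t{\left(I{\left(-2 \right)} \right)} = \left(-12120 - 40400\right) - - 10 \left(-4 - 2\right) = \left(-12120 - 40400\right) - \left(-10\right) \left(-6\right) = -52520 - 60 = -52580$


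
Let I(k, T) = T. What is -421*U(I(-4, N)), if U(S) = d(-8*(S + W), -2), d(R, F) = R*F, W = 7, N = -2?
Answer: -33680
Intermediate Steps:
d(R, F) = F*R
U(S) = 112 + 16*S (U(S) = -(-16)*(S + 7) = -(-16)*(7 + S) = -2*(-56 - 8*S) = 112 + 16*S)
-421*U(I(-4, N)) = -421*(112 + 16*(-2)) = -421*(112 - 32) = -421*80 = -33680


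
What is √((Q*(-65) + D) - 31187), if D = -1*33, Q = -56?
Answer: 2*I*√6895 ≈ 166.07*I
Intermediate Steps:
D = -33
√((Q*(-65) + D) - 31187) = √((-56*(-65) - 33) - 31187) = √((3640 - 33) - 31187) = √(3607 - 31187) = √(-27580) = 2*I*√6895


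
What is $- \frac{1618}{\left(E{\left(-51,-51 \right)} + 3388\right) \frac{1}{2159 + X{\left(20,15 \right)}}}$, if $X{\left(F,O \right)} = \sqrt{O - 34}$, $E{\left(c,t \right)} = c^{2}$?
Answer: $- \frac{3493262}{5989} - \frac{1618 i \sqrt{19}}{5989} \approx -583.28 - 1.1776 i$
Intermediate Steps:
$X{\left(F,O \right)} = \sqrt{-34 + O}$
$- \frac{1618}{\left(E{\left(-51,-51 \right)} + 3388\right) \frac{1}{2159 + X{\left(20,15 \right)}}} = - \frac{1618}{\left(\left(-51\right)^{2} + 3388\right) \frac{1}{2159 + \sqrt{-34 + 15}}} = - \frac{1618}{\left(2601 + 3388\right) \frac{1}{2159 + \sqrt{-19}}} = - \frac{1618}{5989 \frac{1}{2159 + i \sqrt{19}}} = - 1618 \left(\frac{2159}{5989} + \frac{i \sqrt{19}}{5989}\right) = - \frac{3493262}{5989} - \frac{1618 i \sqrt{19}}{5989}$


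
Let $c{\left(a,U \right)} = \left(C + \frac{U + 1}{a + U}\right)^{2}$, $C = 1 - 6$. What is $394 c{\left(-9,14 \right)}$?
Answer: $1576$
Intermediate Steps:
$C = -5$ ($C = 1 - 6 = -5$)
$c{\left(a,U \right)} = \left(-5 + \frac{1 + U}{U + a}\right)^{2}$ ($c{\left(a,U \right)} = \left(-5 + \frac{U + 1}{a + U}\right)^{2} = \left(-5 + \frac{1 + U}{U + a}\right)^{2}$)
$394 c{\left(-9,14 \right)} = 394 \frac{\left(1 - -45 - 56\right)^{2}}{\left(14 - 9\right)^{2}} = 394 \frac{\left(1 + 45 - 56\right)^{2}}{25} = 394 \frac{\left(-10\right)^{2}}{25} = 394 \cdot \frac{1}{25} \cdot 100 = 394 \cdot 4 = 1576$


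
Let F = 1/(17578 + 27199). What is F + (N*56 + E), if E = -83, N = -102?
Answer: -259482714/44777 ≈ -5795.0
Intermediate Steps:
F = 1/44777 ≈ 2.2333e-5
F + (N*56 + E) = 1/44777 + (-102*56 - 83) = 1/44777 + (-5712 - 83) = 1/44777 - 5795 = -259482714/44777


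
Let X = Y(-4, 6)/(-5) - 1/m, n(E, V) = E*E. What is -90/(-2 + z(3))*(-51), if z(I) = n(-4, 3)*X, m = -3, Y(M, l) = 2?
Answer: -34425/23 ≈ -1496.7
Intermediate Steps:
n(E, V) = E²
X = -1/15 (X = 2/(-5) - 1/(-3) = 2*(-⅕) - 1*(-⅓) = -⅖ + ⅓ = -1/15 ≈ -0.066667)
z(I) = -16/15 (z(I) = (-4)²*(-1/15) = 16*(-1/15) = -16/15)
-90/(-2 + z(3))*(-51) = -90/(-2 - 16/15)*(-51) = -90/(-46/15)*(-51) = -90*(-15/46)*(-51) = (675/23)*(-51) = -34425/23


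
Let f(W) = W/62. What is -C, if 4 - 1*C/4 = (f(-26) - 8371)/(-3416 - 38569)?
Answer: -19786504/1301535 ≈ -15.202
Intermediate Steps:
f(W) = W/62 (f(W) = W*(1/62) = W/62)
C = 19786504/1301535 (C = 16 - 4*((1/62)*(-26) - 8371)/(-3416 - 38569) = 16 - 4*(-13/31 - 8371)/(-41985) = 16 - (-1038056)*(-1)/(31*41985) = 16 - 4*259514/1301535 = 16 - 1038056/1301535 = 19786504/1301535 ≈ 15.202)
-C = -1*19786504/1301535 = -19786504/1301535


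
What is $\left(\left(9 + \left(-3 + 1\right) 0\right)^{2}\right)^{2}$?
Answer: $6561$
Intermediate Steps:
$\left(\left(9 + \left(-3 + 1\right) 0\right)^{2}\right)^{2} = \left(\left(9 - 0\right)^{2}\right)^{2} = \left(\left(9 + 0\right)^{2}\right)^{2} = \left(9^{2}\right)^{2} = 81^{2} = 6561$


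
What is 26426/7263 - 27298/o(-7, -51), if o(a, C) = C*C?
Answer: -14392372/2099007 ≈ -6.8568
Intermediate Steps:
o(a, C) = C²
26426/7263 - 27298/o(-7, -51) = 26426/7263 - 27298/((-51)²) = 26426*(1/7263) - 27298/2601 = 26426/7263 - 27298*1/2601 = 26426/7263 - 27298/2601 = -14392372/2099007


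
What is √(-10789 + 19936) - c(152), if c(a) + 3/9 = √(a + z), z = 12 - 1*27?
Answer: ⅓ + √9147 - √137 ≈ 84.269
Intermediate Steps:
z = -15 (z = 12 - 27 = -15)
c(a) = -⅓ + √(-15 + a) (c(a) = -⅓ + √(a - 15) = -⅓ + √(-15 + a))
√(-10789 + 19936) - c(152) = √(-10789 + 19936) - (-⅓ + √(-15 + 152)) = √9147 - (-⅓ + √137) = √9147 + (⅓ - √137) = ⅓ + √9147 - √137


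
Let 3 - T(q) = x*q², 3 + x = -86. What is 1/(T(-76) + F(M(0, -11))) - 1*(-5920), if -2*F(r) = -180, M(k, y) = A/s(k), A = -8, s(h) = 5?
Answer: 3043809441/514157 ≈ 5920.0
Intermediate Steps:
x = -89 (x = -3 - 86 = -89)
M(k, y) = -8/5
F(r) = 90 (F(r) = -½*(-180) = 90)
T(q) = 3 + 89*q² (T(q) = 3 - (-89)*q² = 3 + 89*q²)
1/(T(-76) + F(M(0, -11))) - 1*(-5920) = 1/((3 + 89*(-76)²) + 90) - 1*(-5920) = 1/((3 + 89*5776) + 90) + 5920 = 1/((3 + 514064) + 90) + 5920 = 1/(514067 + 90) + 5920 = 1/514157 + 5920 = 3043809441/514157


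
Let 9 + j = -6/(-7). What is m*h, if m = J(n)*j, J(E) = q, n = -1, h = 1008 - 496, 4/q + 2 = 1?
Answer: 116736/7 ≈ 16677.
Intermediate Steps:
j = -57/7 (j = -9 - 6/(-7) = -9 - 6*(-⅐) = -9 + 6/7 = -57/7 ≈ -8.1429)
q = -4 (q = 4/(-2 + 1) = 4/(-1) = 4*(-1) = -4)
h = 512
J(E) = -4
m = 228/7 (m = -4*(-57/7) = 228/7 ≈ 32.571)
m*h = (228/7)*512 = 116736/7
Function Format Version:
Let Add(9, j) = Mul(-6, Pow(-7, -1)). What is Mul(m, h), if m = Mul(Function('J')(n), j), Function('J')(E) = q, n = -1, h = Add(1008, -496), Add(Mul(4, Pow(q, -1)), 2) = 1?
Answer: Rational(116736, 7) ≈ 16677.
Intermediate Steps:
j = Rational(-57, 7) (j = Add(-9, Mul(-6, Pow(-7, -1))) = Add(-9, Mul(-6, Rational(-1, 7))) = Add(-9, Rational(6, 7)) = Rational(-57, 7) ≈ -8.1429)
q = -4 (q = Mul(4, Pow(Add(-2, 1), -1)) = Mul(4, Pow(-1, -1)) = Mul(4, -1) = -4)
h = 512
Function('J')(E) = -4
m = Rational(228, 7) (m = Mul(-4, Rational(-57, 7)) = Rational(228, 7) ≈ 32.571)
Mul(m, h) = Mul(Rational(228, 7), 512) = Rational(116736, 7)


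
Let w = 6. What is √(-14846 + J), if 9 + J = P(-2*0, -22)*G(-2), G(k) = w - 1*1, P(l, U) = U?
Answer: I*√14965 ≈ 122.33*I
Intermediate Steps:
G(k) = 5 (G(k) = 6 - 1*1 = 6 - 1 = 5)
J = -119 (J = -9 - 22*5 = -9 - 110 = -119)
√(-14846 + J) = √(-14846 - 119) = √(-14965) = I*√14965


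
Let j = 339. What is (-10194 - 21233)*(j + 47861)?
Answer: -1514781400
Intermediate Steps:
(-10194 - 21233)*(j + 47861) = (-10194 - 21233)*(339 + 47861) = -31427*48200 = -1514781400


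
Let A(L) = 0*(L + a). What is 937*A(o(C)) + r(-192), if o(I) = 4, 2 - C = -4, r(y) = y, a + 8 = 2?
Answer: -192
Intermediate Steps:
a = -6 (a = -8 + 2 = -6)
C = 6 (C = 2 - 1*(-4) = 2 + 4 = 6)
A(L) = 0 (A(L) = 0*(L - 6) = 0*(-6 + L) = 0)
937*A(o(C)) + r(-192) = 937*0 - 192 = 0 - 192 = -192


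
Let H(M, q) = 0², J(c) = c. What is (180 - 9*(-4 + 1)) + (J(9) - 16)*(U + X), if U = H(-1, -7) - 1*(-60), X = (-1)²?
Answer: -220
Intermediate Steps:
H(M, q) = 0
X = 1
U = 60 (U = 0 - 1*(-60) = 0 + 60 = 60)
(180 - 9*(-4 + 1)) + (J(9) - 16)*(U + X) = (180 - 9*(-4 + 1)) + (9 - 16)*(60 + 1) = (180 - 9*(-3)) - 7*61 = (180 + 27) - 427 = 207 - 427 = -220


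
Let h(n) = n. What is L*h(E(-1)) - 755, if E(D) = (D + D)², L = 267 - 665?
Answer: -2347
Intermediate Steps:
L = -398
E(D) = 4*D² (E(D) = (2*D)² = 4*D²)
L*h(E(-1)) - 755 = -1592*(-1)² - 755 = -1592 - 755 = -2347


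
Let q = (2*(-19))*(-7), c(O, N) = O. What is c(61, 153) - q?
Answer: -205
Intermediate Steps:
q = 266 (q = -38*(-7) = 266)
c(61, 153) - q = 61 - 1*266 = 61 - 266 = -205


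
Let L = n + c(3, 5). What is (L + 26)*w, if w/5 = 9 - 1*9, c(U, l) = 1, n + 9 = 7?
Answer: 0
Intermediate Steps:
n = -2 (n = -9 + 7 = -2)
L = -1 (L = -2 + 1 = -1)
w = 0 (w = 5*(9 - 1*9) = 5*(9 - 9) = 5*0 = 0)
(L + 26)*w = (-1 + 26)*0 = 25*0 = 0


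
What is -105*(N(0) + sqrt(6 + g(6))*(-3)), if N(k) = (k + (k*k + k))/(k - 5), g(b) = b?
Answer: 630*sqrt(3) ≈ 1091.2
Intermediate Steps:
N(k) = (k**2 + 2*k)/(-5 + k) (N(k) = (k + (k**2 + k))/(-5 + k) = (k + (k + k**2))/(-5 + k) = (k**2 + 2*k)/(-5 + k))
-105*(N(0) + sqrt(6 + g(6))*(-3)) = -105*(0*(2 + 0)/(-5 + 0) + sqrt(6 + 6)*(-3)) = -105*(0*2/(-5) + sqrt(12)*(-3)) = -105*(0*(-1/5)*2 + (2*sqrt(3))*(-3)) = -105*(0 - 6*sqrt(3)) = -(-630)*sqrt(3) = 630*sqrt(3)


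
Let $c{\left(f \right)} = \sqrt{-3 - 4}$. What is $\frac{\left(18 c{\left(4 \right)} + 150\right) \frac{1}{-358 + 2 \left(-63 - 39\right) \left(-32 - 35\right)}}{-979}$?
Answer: $- \frac{15}{1303049} - \frac{9 i \sqrt{7}}{6515245} \approx -1.1511 \cdot 10^{-5} - 3.6548 \cdot 10^{-6} i$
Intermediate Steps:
$c{\left(f \right)} = i \sqrt{7}$ ($c{\left(f \right)} = \sqrt{-7} = i \sqrt{7}$)
$\frac{\left(18 c{\left(4 \right)} + 150\right) \frac{1}{-358 + 2 \left(-63 - 39\right) \left(-32 - 35\right)}}{-979} = \frac{\left(18 i \sqrt{7} + 150\right) \frac{1}{-358 + 2 \left(-63 - 39\right) \left(-32 - 35\right)}}{-979} = \frac{18 i \sqrt{7} + 150}{-358 + 2 \left(\left(-102\right) \left(-67\right)\right)} \left(- \frac{1}{979}\right) = \frac{150 + 18 i \sqrt{7}}{-358 + 2 \cdot 6834} \left(- \frac{1}{979}\right) = \frac{150 + 18 i \sqrt{7}}{-358 + 13668} \left(- \frac{1}{979}\right) = \frac{150 + 18 i \sqrt{7}}{13310} \left(- \frac{1}{979}\right) = \left(150 + 18 i \sqrt{7}\right) \frac{1}{13310} \left(- \frac{1}{979}\right) = \left(\frac{15}{1331} + \frac{9 i \sqrt{7}}{6655}\right) \left(- \frac{1}{979}\right) = - \frac{15}{1303049} - \frac{9 i \sqrt{7}}{6515245}$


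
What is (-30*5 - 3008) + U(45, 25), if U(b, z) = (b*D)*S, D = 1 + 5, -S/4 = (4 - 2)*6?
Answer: -16118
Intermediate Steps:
S = -48 (S = -4*(4 - 2)*6 = -8*6 = -4*12 = -48)
D = 6
U(b, z) = -288*b (U(b, z) = (b*6)*(-48) = (6*b)*(-48) = -288*b)
(-30*5 - 3008) + U(45, 25) = (-30*5 - 3008) - 288*45 = (-150 - 3008) - 12960 = -3158 - 12960 = -16118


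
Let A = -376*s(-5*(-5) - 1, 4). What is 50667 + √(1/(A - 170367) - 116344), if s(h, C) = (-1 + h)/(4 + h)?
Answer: 50667 + I*√166067350306091301/1194731 ≈ 50667.0 + 341.09*I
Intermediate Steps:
s(h, C) = (-1 + h)/(4 + h)
A = -2162/7 (A = -376*(-1 + (-5*(-5) - 1))/(4 + (-5*(-5) - 1)) = -376*(-1 + (25 - 1))/(4 + (25 - 1)) = -376*(-1 + 24)/(4 + 24) = -376*23/28 = -2162/7 ≈ -308.86)
50667 + √(1/(A - 170367) - 116344) = 50667 + √(1/(-2162/7 - 170367) - 116344) = 50667 + √(1/(-1194731/7) - 116344) = 50667 + √(-7/1194731 - 116344) = 50667 + √(-138999783471/1194731) = 50667 + I*√166067350306091301/1194731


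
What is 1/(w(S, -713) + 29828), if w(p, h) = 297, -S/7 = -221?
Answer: 1/30125 ≈ 3.3195e-5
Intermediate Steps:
S = 1547 (S = -7*(-221) = 1547)
1/(w(S, -713) + 29828) = 1/(297 + 29828) = 1/30125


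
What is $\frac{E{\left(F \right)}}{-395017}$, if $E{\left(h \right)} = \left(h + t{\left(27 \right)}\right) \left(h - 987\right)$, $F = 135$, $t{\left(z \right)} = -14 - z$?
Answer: $\frac{80088}{395017} \approx 0.20275$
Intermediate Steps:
$E{\left(h \right)} = \left(-987 + h\right) \left(-41 + h\right)$ ($E{\left(h \right)} = \left(h - 41\right) \left(h - 987\right) = \left(h - 41\right) \left(-987 + h\right) = \left(-41 + h\right) \left(-987 + h\right) = \left(-987 + h\right) \left(-41 + h\right)$)
$\frac{E{\left(F \right)}}{-395017} = \frac{40467 + 135^{2} - 138780}{-395017} = \left(40467 + 18225 - 138780\right) \left(- \frac{1}{395017}\right) = \left(-80088\right) \left(- \frac{1}{395017}\right) = \frac{80088}{395017}$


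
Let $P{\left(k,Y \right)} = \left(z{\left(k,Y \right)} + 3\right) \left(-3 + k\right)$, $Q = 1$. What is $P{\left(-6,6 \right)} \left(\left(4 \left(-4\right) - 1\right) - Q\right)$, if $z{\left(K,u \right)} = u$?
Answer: $1458$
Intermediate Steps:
$P{\left(k,Y \right)} = \left(-3 + k\right) \left(3 + Y\right)$ ($P{\left(k,Y \right)} = \left(Y + 3\right) \left(-3 + k\right) = \left(3 + Y\right) \left(-3 + k\right) = \left(-3 + k\right) \left(3 + Y\right)$)
$P{\left(-6,6 \right)} \left(\left(4 \left(-4\right) - 1\right) - Q\right) = \left(-9 - 18 + 3 \left(-6\right) + 6 \left(-6\right)\right) \left(\left(4 \left(-4\right) - 1\right) - 1\right) = \left(-9 - 18 - 18 - 36\right) \left(\left(-16 - 1\right) - 1\right) = - 81 \left(-17 - 1\right) = \left(-81\right) \left(-18\right) = 1458$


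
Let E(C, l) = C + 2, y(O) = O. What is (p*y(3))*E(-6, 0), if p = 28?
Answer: -336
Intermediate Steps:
E(C, l) = 2 + C
(p*y(3))*E(-6, 0) = (28*3)*(2 - 6) = 84*(-4) = -336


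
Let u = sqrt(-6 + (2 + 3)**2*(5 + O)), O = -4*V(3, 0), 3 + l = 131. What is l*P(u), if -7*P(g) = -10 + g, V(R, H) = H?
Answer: 1280/7 - 128*sqrt(119)/7 ≈ -16.616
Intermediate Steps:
l = 128 (l = -3 + 131 = 128)
O = 0 (O = -4*0 = 0)
u = sqrt(119) (u = sqrt(-6 + (2 + 3)**2*(5 + 0)) = sqrt(-6 + 5**2*5) = sqrt(-6 + 25*5) = sqrt(-6 + 125) = sqrt(119) ≈ 10.909)
P(g) = 10/7 - g/7 (P(g) = -(-10 + g)/7 = 10/7 - g/7)
l*P(u) = 128*(10/7 - sqrt(119)/7) = 1280/7 - 128*sqrt(119)/7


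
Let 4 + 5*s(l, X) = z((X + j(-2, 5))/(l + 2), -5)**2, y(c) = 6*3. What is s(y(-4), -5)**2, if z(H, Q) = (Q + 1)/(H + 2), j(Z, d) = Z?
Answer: 4177936/29648025 ≈ 0.14092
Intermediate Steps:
y(c) = 18
z(H, Q) = (1 + Q)/(2 + H)
s(l, X) = -4/5 + 16/(5*(2 + (-2 + X)/(2 + l))**2) (s(l, X) = -4/5 + ((1 - 5)/(2 + (X - 2)/(l + 2)))**2/5 = -4/5 + (-4/(2 + (-2 + X)/(2 + l)))**2/5 = -4/5 + (16/(2 + (-2 + X)/(2 + l))**2)/5 = -4/5 + 16/(5*(2 + (-2 + X)/(2 + l))**2))
s(y(-4), -5)**2 = (-4/5 + 16*(-2 - 1*18)**2/(5*(2 - 5 + 2*18)**2))**2 = (-4/5 + 16*(-2 - 18)**2/(5*(2 - 5 + 36)**2))**2 = (-4/5 + (16/5)*(-20)**2/33**2)**2 = (-4/5 + (16/5)*400*(1/1089))**2 = (-4/5 + 1280/1089)**2 = (2044/5445)**2 = 4177936/29648025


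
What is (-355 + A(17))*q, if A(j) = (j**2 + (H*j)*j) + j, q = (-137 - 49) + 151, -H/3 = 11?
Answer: 335510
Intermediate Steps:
H = -33 (H = -3*11 = -33)
q = -35 (q = -186 + 151 = -35)
A(j) = j - 32*j**2 (A(j) = (j**2 + (-33*j)*j) + j = (j**2 - 33*j**2) + j = -32*j**2 + j = j - 32*j**2)
(-355 + A(17))*q = (-355 + 17*(1 - 32*17))*(-35) = (-355 + 17*(1 - 544))*(-35) = (-355 + 17*(-543))*(-35) = (-355 - 9231)*(-35) = -9586*(-35) = 335510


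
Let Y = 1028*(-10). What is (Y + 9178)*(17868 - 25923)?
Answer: 8876610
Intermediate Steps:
Y = -10280
(Y + 9178)*(17868 - 25923) = (-10280 + 9178)*(17868 - 25923) = -1102*(-8055) = 8876610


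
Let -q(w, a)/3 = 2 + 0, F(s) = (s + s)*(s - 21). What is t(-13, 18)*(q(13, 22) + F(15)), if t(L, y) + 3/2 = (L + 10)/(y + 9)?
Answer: 899/3 ≈ 299.67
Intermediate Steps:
t(L, y) = -3/2 + (10 + L)/(9 + y) (t(L, y) = -3/2 + (L + 10)/(y + 9) = -3/2 + (10 + L)/(9 + y))
F(s) = 2*s*(-21 + s) (F(s) = (2*s)*(-21 + s) = 2*s*(-21 + s))
q(w, a) = -6 (q(w, a) = -3*(2 + 0) = -3*2 = -6)
t(-13, 18)*(q(13, 22) + F(15)) = ((-7 - 3*18 + 2*(-13))/(2*(9 + 18)))*(-6 + 2*15*(-21 + 15)) = ((½)*(-7 - 54 - 26)/27)*(-6 + 2*15*(-6)) = ((½)*(1/27)*(-87))*(-6 - 180) = -29/18*(-186) = 899/3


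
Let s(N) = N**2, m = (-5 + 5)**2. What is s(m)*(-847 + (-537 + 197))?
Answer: 0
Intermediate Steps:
m = 0 (m = 0**2 = 0)
s(m)*(-847 + (-537 + 197)) = 0**2*(-847 + (-537 + 197)) = 0*(-847 - 340) = 0*(-1187) = 0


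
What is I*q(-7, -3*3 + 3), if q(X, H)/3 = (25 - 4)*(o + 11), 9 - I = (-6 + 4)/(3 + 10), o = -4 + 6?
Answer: 7497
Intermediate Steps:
o = 2
I = 119/13 (I = 9 - (-6 + 4)/(3 + 10) = 9 - (-2)/13 = 9 - 1*(-2/13) = 9 + 2/13 = 119/13 ≈ 9.1538)
q(X, H) = 819 (q(X, H) = 3*((25 - 4)*(2 + 11)) = 3*(21*13) = 3*273 = 819)
I*q(-7, -3*3 + 3) = (119/13)*819 = 7497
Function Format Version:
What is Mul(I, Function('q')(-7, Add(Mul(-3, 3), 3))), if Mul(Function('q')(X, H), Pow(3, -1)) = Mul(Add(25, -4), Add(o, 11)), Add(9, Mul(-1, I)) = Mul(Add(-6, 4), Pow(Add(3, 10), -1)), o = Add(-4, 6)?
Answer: 7497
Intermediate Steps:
o = 2
I = Rational(119, 13) (I = Add(9, Mul(-1, Mul(Add(-6, 4), Pow(Add(3, 10), -1)))) = Add(9, Mul(-1, Mul(-2, Pow(13, -1)))) = Add(9, Mul(-1, Mul(-2, Rational(1, 13)))) = Add(9, Mul(-1, Rational(-2, 13))) = Add(9, Rational(2, 13)) = Rational(119, 13) ≈ 9.1538)
Function('q')(X, H) = 819 (Function('q')(X, H) = Mul(3, Mul(Add(25, -4), Add(2, 11))) = Mul(3, Mul(21, 13)) = Mul(3, 273) = 819)
Mul(I, Function('q')(-7, Add(Mul(-3, 3), 3))) = Mul(Rational(119, 13), 819) = 7497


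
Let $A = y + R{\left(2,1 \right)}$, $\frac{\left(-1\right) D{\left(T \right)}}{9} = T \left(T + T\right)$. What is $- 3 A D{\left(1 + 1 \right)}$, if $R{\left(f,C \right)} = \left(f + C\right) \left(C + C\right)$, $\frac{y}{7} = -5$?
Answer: $-6264$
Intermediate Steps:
$y = -35$ ($y = 7 \left(-5\right) = -35$)
$D{\left(T \right)} = - 18 T^{2}$ ($D{\left(T \right)} = - 9 T \left(T + T\right) = - 9 T 2 T = - 9 \cdot 2 T^{2} = - 18 T^{2}$)
$R{\left(f,C \right)} = 2 C \left(C + f\right)$ ($R{\left(f,C \right)} = \left(C + f\right) 2 C = 2 C \left(C + f\right)$)
$A = -29$ ($A = -35 + 2 \cdot 1 \left(1 + 2\right) = -35 + 2 \cdot 1 \cdot 3 = -35 + 6 = -29$)
$- 3 A D{\left(1 + 1 \right)} = \left(-3\right) \left(-29\right) \left(- 18 \left(1 + 1\right)^{2}\right) = 87 \left(- 18 \cdot 2^{2}\right) = 87 \left(\left(-18\right) 4\right) = 87 \left(-72\right) = -6264$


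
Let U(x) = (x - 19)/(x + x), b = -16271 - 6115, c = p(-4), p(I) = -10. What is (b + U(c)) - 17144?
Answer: -790571/20 ≈ -39529.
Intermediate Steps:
c = -10
b = -22386
U(x) = (-19 + x)/(2*x) (U(x) = (-19 + x)/((2*x)) = (-19 + x)*(1/(2*x)) = (-19 + x)/(2*x))
(b + U(c)) - 17144 = (-22386 + (1/2)*(-19 - 10)/(-10)) - 17144 = (-22386 + (1/2)*(-1/10)*(-29)) - 17144 = (-22386 + 29/20) - 17144 = -447691/20 - 17144 = -790571/20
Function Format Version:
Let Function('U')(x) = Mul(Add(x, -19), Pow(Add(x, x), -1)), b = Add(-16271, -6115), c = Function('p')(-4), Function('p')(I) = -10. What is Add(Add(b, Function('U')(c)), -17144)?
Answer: Rational(-790571, 20) ≈ -39529.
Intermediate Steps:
c = -10
b = -22386
Function('U')(x) = Mul(Rational(1, 2), Pow(x, -1), Add(-19, x)) (Function('U')(x) = Mul(Add(-19, x), Pow(Mul(2, x), -1)) = Mul(Add(-19, x), Mul(Rational(1, 2), Pow(x, -1))) = Mul(Rational(1, 2), Pow(x, -1), Add(-19, x)))
Add(Add(b, Function('U')(c)), -17144) = Add(Add(-22386, Mul(Rational(1, 2), Pow(-10, -1), Add(-19, -10))), -17144) = Add(Add(-22386, Mul(Rational(1, 2), Rational(-1, 10), -29)), -17144) = Add(Add(-22386, Rational(29, 20)), -17144) = Add(Rational(-447691, 20), -17144) = Rational(-790571, 20)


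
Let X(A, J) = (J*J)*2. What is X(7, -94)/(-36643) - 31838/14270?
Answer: -709409637/261447805 ≈ -2.7134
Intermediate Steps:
X(A, J) = 2*J**2 (X(A, J) = J**2*2 = 2*J**2)
X(7, -94)/(-36643) - 31838/14270 = (2*(-94)**2)/(-36643) - 31838/14270 = (2*8836)*(-1/36643) - 31838*1/14270 = 17672*(-1/36643) - 15919/7135 = -17672/36643 - 15919/7135 = -709409637/261447805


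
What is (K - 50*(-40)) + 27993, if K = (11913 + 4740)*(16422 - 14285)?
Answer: 35617454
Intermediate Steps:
K = 35587461 (K = 16653*2137 = 35587461)
(K - 50*(-40)) + 27993 = (35587461 - 50*(-40)) + 27993 = (35587461 + 2000) + 27993 = 35589461 + 27993 = 35617454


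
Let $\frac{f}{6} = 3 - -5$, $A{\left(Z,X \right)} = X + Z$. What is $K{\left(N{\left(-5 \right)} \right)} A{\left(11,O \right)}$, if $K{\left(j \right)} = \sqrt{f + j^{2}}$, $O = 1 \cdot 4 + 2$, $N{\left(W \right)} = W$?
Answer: $17 \sqrt{73} \approx 145.25$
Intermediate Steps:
$O = 6$ ($O = 4 + 2 = 6$)
$f = 48$ ($f = 6 \left(3 - -5\right) = 6 \left(3 + 5\right) = 6 \cdot 8 = 48$)
$K{\left(j \right)} = \sqrt{48 + j^{2}}$
$K{\left(N{\left(-5 \right)} \right)} A{\left(11,O \right)} = \sqrt{48 + \left(-5\right)^{2}} \left(6 + 11\right) = \sqrt{48 + 25} \cdot 17 = \sqrt{73} \cdot 17 = 17 \sqrt{73}$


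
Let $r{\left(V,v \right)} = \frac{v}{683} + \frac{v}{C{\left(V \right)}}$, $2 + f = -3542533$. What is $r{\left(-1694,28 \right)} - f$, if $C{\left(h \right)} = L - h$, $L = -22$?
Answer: $\frac{1011372503775}{285494} \approx 3.5425 \cdot 10^{6}$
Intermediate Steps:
$f = -3542535$ ($f = -2 - 3542533 = -3542535$)
$C{\left(h \right)} = -22 - h$
$r{\left(V,v \right)} = \frac{v}{683} + \frac{v}{-22 - V}$
$r{\left(-1694,28 \right)} - f = \frac{1}{683} \cdot 28 \frac{1}{22 - 1694} \left(-661 - 1694\right) - -3542535 = \frac{1}{683} \cdot 28 \frac{1}{-1672} \left(-2355\right) + 3542535 = \frac{1}{683} \cdot 28 \left(- \frac{1}{1672}\right) \left(-2355\right) + 3542535 = \frac{16485}{285494} + 3542535 = \frac{1011372503775}{285494}$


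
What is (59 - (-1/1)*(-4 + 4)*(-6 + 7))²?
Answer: 3481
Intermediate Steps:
(59 - (-1/1)*(-4 + 4)*(-6 + 7))² = (59 - -1*1*0)² = (59 - (-1*0))² = (59 - 0)² = (59 - 1*0)² = (59 + 0)² = 59² = 3481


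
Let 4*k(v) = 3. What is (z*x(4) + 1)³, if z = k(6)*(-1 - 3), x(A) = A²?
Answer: -103823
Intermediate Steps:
k(v) = ¾ (k(v) = (¼)*3 = ¾)
z = -3 (z = 3*(-1 - 3)/4 = (¾)*(-4) = -3)
(z*x(4) + 1)³ = (-3*4² + 1)³ = (-3*16 + 1)³ = (-48 + 1)³ = (-47)³ = -103823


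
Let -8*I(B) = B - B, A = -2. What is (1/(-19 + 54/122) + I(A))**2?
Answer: 3721/1281424 ≈ 0.0029038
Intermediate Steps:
I(B) = 0 (I(B) = -(B - B)/8 = -1/8*0 = 0)
(1/(-19 + 54/122) + I(A))**2 = (1/(-19 + 54/122) + 0)**2 = (1/(-19 + 54*(1/122)) + 0)**2 = (1/(-19 + 27/61) + 0)**2 = (1/(-1132/61) + 0)**2 = (-61/1132 + 0)**2 = (-61/1132)**2 = 3721/1281424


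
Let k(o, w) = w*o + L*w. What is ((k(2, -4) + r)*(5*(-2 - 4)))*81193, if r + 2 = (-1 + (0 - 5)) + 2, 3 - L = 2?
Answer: 43844220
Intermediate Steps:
L = 1 (L = 3 - 1*2 = 3 - 2 = 1)
k(o, w) = w + o*w (k(o, w) = w*o + 1*w = o*w + w = w + o*w)
r = -6 (r = -2 + ((-1 + (0 - 5)) + 2) = -2 + ((-1 - 5) + 2) = -2 + (-6 + 2) = -2 - 4 = -6)
((k(2, -4) + r)*(5*(-2 - 4)))*81193 = ((-4*(1 + 2) - 6)*(5*(-2 - 4)))*81193 = ((-4*3 - 6)*(5*(-6)))*81193 = ((-12 - 6)*(-30))*81193 = -18*(-30)*81193 = 540*81193 = 43844220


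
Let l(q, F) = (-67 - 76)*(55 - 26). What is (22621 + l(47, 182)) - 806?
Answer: 17668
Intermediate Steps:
l(q, F) = -4147 (l(q, F) = -143*29 = -4147)
(22621 + l(47, 182)) - 806 = (22621 - 4147) - 806 = 18474 - 806 = 17668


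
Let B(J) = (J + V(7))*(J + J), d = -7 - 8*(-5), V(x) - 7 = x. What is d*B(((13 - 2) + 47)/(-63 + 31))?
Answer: -186615/128 ≈ -1457.9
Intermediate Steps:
V(x) = 7 + x
d = 33 (d = -7 + 40 = 33)
B(J) = 2*J*(14 + J) (B(J) = (J + (7 + 7))*(J + J) = (J + 14)*(2*J) = (14 + J)*(2*J) = 2*J*(14 + J))
d*B(((13 - 2) + 47)/(-63 + 31)) = 33*(2*(((13 - 2) + 47)/(-63 + 31))*(14 + ((13 - 2) + 47)/(-63 + 31))) = 33*(2*((11 + 47)/(-32))*(14 + (11 + 47)/(-32))) = 33*(2*(58*(-1/32))*(14 + 58*(-1/32))) = 33*(2*(-29/16)*(14 - 29/16)) = 33*(2*(-29/16)*(195/16)) = 33*(-5655/128) = -186615/128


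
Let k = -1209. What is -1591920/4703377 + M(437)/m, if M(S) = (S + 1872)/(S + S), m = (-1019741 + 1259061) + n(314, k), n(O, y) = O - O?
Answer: -332964169208107/983785048501360 ≈ -0.33845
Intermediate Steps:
n(O, y) = 0
m = 239320 (m = (-1019741 + 1259061) + 0 = 239320 + 0 = 239320)
M(S) = (1872 + S)/(2*S) (M(S) = (1872 + S)/((2*S)) = (1872 + S)*(1/(2*S)) = (1872 + S)/(2*S))
-1591920/4703377 + M(437)/m = -1591920/4703377 + ((½)*(1872 + 437)/437)/239320 = -1591920*1/4703377 + ((½)*(1/437)*2309)*(1/239320) = -1591920/4703377 + (2309/874)*(1/239320) = -1591920/4703377 + 2309/209165680 = -332964169208107/983785048501360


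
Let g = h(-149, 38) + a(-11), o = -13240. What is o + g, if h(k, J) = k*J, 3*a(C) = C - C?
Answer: -18902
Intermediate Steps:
a(C) = 0 (a(C) = (C - C)/3 = (⅓)*0 = 0)
h(k, J) = J*k
g = -5662 (g = 38*(-149) + 0 = -5662 + 0 = -5662)
o + g = -13240 - 5662 = -18902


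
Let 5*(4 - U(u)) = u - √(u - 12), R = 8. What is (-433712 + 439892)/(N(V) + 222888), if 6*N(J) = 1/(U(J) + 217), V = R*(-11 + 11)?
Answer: 60548932220429880/2183758972558183033 + 370800*I*√3/2183758972558183033 ≈ 0.027727 + 2.941e-13*I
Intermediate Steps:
V = 0 (V = 8*(-11 + 11) = 8*0 = 0)
U(u) = 4 - u/5 + √(-12 + u)/5 (U(u) = 4 - (u - √(u - 12))/5 = 4 - (u - √(-12 + u))/5 = 4 + (-u/5 + √(-12 + u)/5) = 4 - u/5 + √(-12 + u)/5)
N(J) = 1/(6*(221 - J/5 + √(-12 + J)/5)) (N(J) = 1/(6*((4 - J/5 + √(-12 + J)/5) + 217)) = 1/(6*(221 - J/5 + √(-12 + J)/5)))
(-433712 + 439892)/(N(V) + 222888) = (-433712 + 439892)/(5/(6*(1105 + √(-12 + 0) - 1*0)) + 222888) = 6180/(5/(6*(1105 + √(-12) + 0)) + 222888) = 6180/(5/(6*(1105 + 2*I*√3 + 0)) + 222888) = 6180/(5/(6*(1105 + 2*I*√3)) + 222888) = 6180/(222888 + 5/(6*(1105 + 2*I*√3)))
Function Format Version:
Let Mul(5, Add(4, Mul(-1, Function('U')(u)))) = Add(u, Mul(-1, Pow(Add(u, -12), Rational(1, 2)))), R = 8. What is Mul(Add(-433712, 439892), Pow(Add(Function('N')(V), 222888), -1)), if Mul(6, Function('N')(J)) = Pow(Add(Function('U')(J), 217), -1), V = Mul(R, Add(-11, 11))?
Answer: Add(Rational(60548932220429880, 2183758972558183033), Mul(Rational(370800, 2183758972558183033), I, Pow(3, Rational(1, 2)))) ≈ Add(0.027727, Mul(2.9410e-13, I))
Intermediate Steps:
V = 0 (V = Mul(8, Add(-11, 11)) = Mul(8, 0) = 0)
Function('U')(u) = Add(4, Mul(Rational(-1, 5), u), Mul(Rational(1, 5), Pow(Add(-12, u), Rational(1, 2)))) (Function('U')(u) = Add(4, Mul(Rational(-1, 5), Add(u, Mul(-1, Pow(Add(u, -12), Rational(1, 2)))))) = Add(4, Mul(Rational(-1, 5), Add(u, Mul(-1, Pow(Add(-12, u), Rational(1, 2)))))) = Add(4, Add(Mul(Rational(-1, 5), u), Mul(Rational(1, 5), Pow(Add(-12, u), Rational(1, 2))))) = Add(4, Mul(Rational(-1, 5), u), Mul(Rational(1, 5), Pow(Add(-12, u), Rational(1, 2)))))
Function('N')(J) = Mul(Rational(1, 6), Pow(Add(221, Mul(Rational(-1, 5), J), Mul(Rational(1, 5), Pow(Add(-12, J), Rational(1, 2)))), -1)) (Function('N')(J) = Mul(Rational(1, 6), Pow(Add(Add(4, Mul(Rational(-1, 5), J), Mul(Rational(1, 5), Pow(Add(-12, J), Rational(1, 2)))), 217), -1)) = Mul(Rational(1, 6), Pow(Add(221, Mul(Rational(-1, 5), J), Mul(Rational(1, 5), Pow(Add(-12, J), Rational(1, 2)))), -1)))
Mul(Add(-433712, 439892), Pow(Add(Function('N')(V), 222888), -1)) = Mul(Add(-433712, 439892), Pow(Add(Mul(Rational(5, 6), Pow(Add(1105, Pow(Add(-12, 0), Rational(1, 2)), Mul(-1, 0)), -1)), 222888), -1)) = Mul(6180, Pow(Add(Mul(Rational(5, 6), Pow(Add(1105, Pow(-12, Rational(1, 2)), 0), -1)), 222888), -1)) = Mul(6180, Pow(Add(Mul(Rational(5, 6), Pow(Add(1105, Mul(2, I, Pow(3, Rational(1, 2))), 0), -1)), 222888), -1)) = Mul(6180, Pow(Add(Mul(Rational(5, 6), Pow(Add(1105, Mul(2, I, Pow(3, Rational(1, 2)))), -1)), 222888), -1)) = Mul(6180, Pow(Add(222888, Mul(Rational(5, 6), Pow(Add(1105, Mul(2, I, Pow(3, Rational(1, 2)))), -1))), -1))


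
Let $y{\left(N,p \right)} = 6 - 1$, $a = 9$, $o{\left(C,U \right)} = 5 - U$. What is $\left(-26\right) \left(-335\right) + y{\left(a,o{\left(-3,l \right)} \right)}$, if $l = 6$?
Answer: $8715$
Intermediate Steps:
$y{\left(N,p \right)} = 5$ ($y{\left(N,p \right)} = 6 - 1 = 5$)
$\left(-26\right) \left(-335\right) + y{\left(a,o{\left(-3,l \right)} \right)} = \left(-26\right) \left(-335\right) + 5 = 8710 + 5 = 8715$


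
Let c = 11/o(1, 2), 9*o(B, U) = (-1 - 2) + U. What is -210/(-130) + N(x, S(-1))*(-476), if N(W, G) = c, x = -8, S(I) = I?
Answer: 612633/13 ≈ 47126.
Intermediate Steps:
o(B, U) = -⅓ + U/9 (o(B, U) = ((-1 - 2) + U)/9 = (-3 + U)/9 = -⅓ + U/9)
c = -99 (c = 11/(-⅓ + (⅑)*2) = 11/(-⅓ + 2/9) = 11/(-⅑) = 11*(-9) = -99)
N(W, G) = -99
-210/(-130) + N(x, S(-1))*(-476) = -210/(-130) - 99*(-476) = -210*(-1/130) + 47124 = 21/13 + 47124 = 612633/13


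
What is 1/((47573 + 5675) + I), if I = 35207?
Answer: 1/88455 ≈ 1.1305e-5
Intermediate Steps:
1/((47573 + 5675) + I) = 1/((47573 + 5675) + 35207) = 1/(53248 + 35207) = 1/88455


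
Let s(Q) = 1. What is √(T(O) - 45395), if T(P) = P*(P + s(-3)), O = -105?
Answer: 5*I*√1379 ≈ 185.67*I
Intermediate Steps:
T(P) = P*(1 + P) (T(P) = P*(P + 1) = P*(1 + P))
√(T(O) - 45395) = √(-105*(1 - 105) - 45395) = √(-105*(-104) - 45395) = √(10920 - 45395) = √(-34475) = 5*I*√1379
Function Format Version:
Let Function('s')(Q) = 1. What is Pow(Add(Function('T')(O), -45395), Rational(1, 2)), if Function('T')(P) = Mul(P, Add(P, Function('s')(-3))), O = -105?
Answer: Mul(5, I, Pow(1379, Rational(1, 2))) ≈ Mul(185.67, I)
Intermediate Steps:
Function('T')(P) = Mul(P, Add(1, P)) (Function('T')(P) = Mul(P, Add(P, 1)) = Mul(P, Add(1, P)))
Pow(Add(Function('T')(O), -45395), Rational(1, 2)) = Pow(Add(Mul(-105, Add(1, -105)), -45395), Rational(1, 2)) = Pow(Add(Mul(-105, -104), -45395), Rational(1, 2)) = Pow(Add(10920, -45395), Rational(1, 2)) = Pow(-34475, Rational(1, 2)) = Mul(5, I, Pow(1379, Rational(1, 2)))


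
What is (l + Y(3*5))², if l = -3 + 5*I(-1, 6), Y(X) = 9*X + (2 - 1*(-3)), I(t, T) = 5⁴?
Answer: 10640644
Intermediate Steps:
I(t, T) = 625
Y(X) = 5 + 9*X (Y(X) = 9*X + (2 + 3) = 9*X + 5 = 5 + 9*X)
l = 3122 (l = -3 + 5*625 = -3 + 3125 = 3122)
(l + Y(3*5))² = (3122 + (5 + 9*(3*5)))² = (3122 + (5 + 9*15))² = (3122 + (5 + 135))² = (3122 + 140)² = 3262² = 10640644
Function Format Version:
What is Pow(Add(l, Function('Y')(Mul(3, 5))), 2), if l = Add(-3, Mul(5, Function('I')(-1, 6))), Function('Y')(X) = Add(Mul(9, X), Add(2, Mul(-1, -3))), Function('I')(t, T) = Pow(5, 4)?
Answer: 10640644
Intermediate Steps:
Function('I')(t, T) = 625
Function('Y')(X) = Add(5, Mul(9, X)) (Function('Y')(X) = Add(Mul(9, X), Add(2, 3)) = Add(Mul(9, X), 5) = Add(5, Mul(9, X)))
l = 3122 (l = Add(-3, Mul(5, 625)) = Add(-3, 3125) = 3122)
Pow(Add(l, Function('Y')(Mul(3, 5))), 2) = Pow(Add(3122, Add(5, Mul(9, Mul(3, 5)))), 2) = Pow(Add(3122, Add(5, Mul(9, 15))), 2) = Pow(Add(3122, Add(5, 135)), 2) = Pow(Add(3122, 140), 2) = Pow(3262, 2) = 10640644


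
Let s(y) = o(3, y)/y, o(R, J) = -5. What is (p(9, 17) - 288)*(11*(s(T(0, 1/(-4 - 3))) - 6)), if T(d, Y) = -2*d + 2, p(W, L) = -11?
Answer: 55913/2 ≈ 27957.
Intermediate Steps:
T(d, Y) = 2 - 2*d
s(y) = -5/y
(p(9, 17) - 288)*(11*(s(T(0, 1/(-4 - 3))) - 6)) = (-11 - 288)*(11*(-5/(2 - 2*0) - 6)) = -3289*(-5/(2 + 0) - 6) = -3289*(-5/2 - 6) = -3289*(-17)/2 = -299*(-187/2) = 55913/2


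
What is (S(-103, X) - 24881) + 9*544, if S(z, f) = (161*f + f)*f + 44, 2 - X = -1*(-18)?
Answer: 21531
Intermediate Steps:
X = -16 (X = 2 - (-1)*(-18) = 2 - 1*18 = 2 - 18 = -16)
S(z, f) = 44 + 162*f² (S(z, f) = (162*f)*f + 44 = 162*f² + 44 = 44 + 162*f²)
(S(-103, X) - 24881) + 9*544 = ((44 + 162*(-16)²) - 24881) + 9*544 = ((44 + 162*256) - 24881) + 4896 = ((44 + 41472) - 24881) + 4896 = (41516 - 24881) + 4896 = 16635 + 4896 = 21531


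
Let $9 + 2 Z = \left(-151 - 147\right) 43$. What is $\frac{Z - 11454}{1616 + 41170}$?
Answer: $- \frac{35731}{85572} \approx -0.41755$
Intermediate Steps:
$Z = - \frac{12823}{2}$ ($Z = - \frac{9}{2} + \frac{\left(-151 - 147\right) 43}{2} = - \frac{9}{2} + \frac{\left(-298\right) 43}{2} = - \frac{9}{2} + \frac{1}{2} \left(-12814\right) = - \frac{9}{2} - 6407 = - \frac{12823}{2} \approx -6411.5$)
$\frac{Z - 11454}{1616 + 41170} = \frac{- \frac{12823}{2} - 11454}{1616 + 41170} = - \frac{35731}{2 \cdot 42786} = \left(- \frac{35731}{2}\right) \frac{1}{42786} = - \frac{35731}{85572}$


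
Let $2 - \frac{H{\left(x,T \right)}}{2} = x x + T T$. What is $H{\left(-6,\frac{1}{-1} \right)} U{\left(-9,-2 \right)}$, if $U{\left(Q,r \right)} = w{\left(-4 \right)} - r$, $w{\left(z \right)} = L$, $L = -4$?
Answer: $140$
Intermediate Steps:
$w{\left(z \right)} = -4$
$H{\left(x,T \right)} = 4 - 2 T^{2} - 2 x^{2}$ ($H{\left(x,T \right)} = 4 - 2 \left(x x + T T\right) = 4 - 2 \left(x^{2} + T^{2}\right) = 4 - 2 \left(T^{2} + x^{2}\right) = 4 - \left(2 T^{2} + 2 x^{2}\right) = 4 - 2 T^{2} - 2 x^{2}$)
$U{\left(Q,r \right)} = -4 - r$
$H{\left(-6,\frac{1}{-1} \right)} U{\left(-9,-2 \right)} = \left(4 - 2 \left(\frac{1}{-1}\right)^{2} - 2 \left(-6\right)^{2}\right) \left(-4 - -2\right) = \left(4 - 2 \left(-1\right)^{2} - 72\right) \left(-4 + 2\right) = \left(4 - 2 - 72\right) \left(-2\right) = \left(-70\right) \left(-2\right) = 140$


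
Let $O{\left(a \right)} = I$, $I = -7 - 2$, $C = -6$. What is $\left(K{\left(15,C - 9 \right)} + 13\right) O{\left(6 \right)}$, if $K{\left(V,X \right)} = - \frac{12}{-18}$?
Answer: $-123$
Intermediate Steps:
$K{\left(V,X \right)} = \frac{2}{3}$ ($K{\left(V,X \right)} = \left(-12\right) \left(- \frac{1}{18}\right) = \frac{2}{3}$)
$I = -9$
$O{\left(a \right)} = -9$
$\left(K{\left(15,C - 9 \right)} + 13\right) O{\left(6 \right)} = \left(\frac{2}{3} + 13\right) \left(-9\right) = \frac{41}{3} \left(-9\right) = -123$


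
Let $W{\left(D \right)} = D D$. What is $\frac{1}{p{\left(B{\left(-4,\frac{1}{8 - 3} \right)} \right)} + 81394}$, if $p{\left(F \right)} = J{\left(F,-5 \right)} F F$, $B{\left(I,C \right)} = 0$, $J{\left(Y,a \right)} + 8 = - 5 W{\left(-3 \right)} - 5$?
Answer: $\frac{1}{81394} \approx 1.2286 \cdot 10^{-5}$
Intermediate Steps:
$W{\left(D \right)} = D^{2}$
$J{\left(Y,a \right)} = -58$ ($J{\left(Y,a \right)} = -8 - \left(5 + 5 \left(-3\right)^{2}\right) = -8 - 50 = -58$)
$p{\left(F \right)} = - 58 F^{2}$ ($p{\left(F \right)} = - 58 F F = - 58 F^{2}$)
$\frac{1}{p{\left(B{\left(-4,\frac{1}{8 - 3} \right)} \right)} + 81394} = \frac{1}{- 58 \cdot 0^{2} + 81394} = \frac{1}{\left(-58\right) 0 + 81394} = \frac{1}{0 + 81394} = \frac{1}{81394}$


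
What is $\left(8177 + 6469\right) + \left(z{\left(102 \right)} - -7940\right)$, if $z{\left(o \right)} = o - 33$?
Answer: $22655$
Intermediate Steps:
$z{\left(o \right)} = -33 + o$ ($z{\left(o \right)} = o - 33 = -33 + o$)
$\left(8177 + 6469\right) + \left(z{\left(102 \right)} - -7940\right) = \left(8177 + 6469\right) + \left(\left(-33 + 102\right) - -7940\right) = 14646 + \left(69 + 7940\right) = 14646 + 8009 = 22655$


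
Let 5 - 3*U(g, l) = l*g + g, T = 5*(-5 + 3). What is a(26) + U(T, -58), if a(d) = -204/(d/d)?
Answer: -1177/3 ≈ -392.33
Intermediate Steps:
T = -10 (T = 5*(-2) = -10)
U(g, l) = 5/3 - g/3 - g*l/3 (U(g, l) = 5/3 - (l*g + g)/3 = 5/3 - (g*l + g)/3 = 5/3 - (g + g*l)/3 = 5/3 + (-g/3 - g*l/3) = 5/3 - g/3 - g*l/3)
a(d) = -204 (a(d) = -204/1 = -204*1 = -204)
a(26) + U(T, -58) = -204 + (5/3 - 1/3*(-10) - 1/3*(-10)*(-58)) = -204 + (5/3 + 10/3 - 580/3) = -204 - 565/3 = -1177/3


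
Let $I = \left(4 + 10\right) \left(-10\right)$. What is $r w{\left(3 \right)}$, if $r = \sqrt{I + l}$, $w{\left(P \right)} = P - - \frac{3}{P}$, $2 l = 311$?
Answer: $2 \sqrt{62} \approx 15.748$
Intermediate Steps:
$l = \frac{311}{2}$ ($l = \frac{1}{2} \cdot 311 = \frac{311}{2} \approx 155.5$)
$I = -140$ ($I = 14 \left(-10\right) = -140$)
$w{\left(P \right)} = P + \frac{3}{P}$
$r = \frac{\sqrt{62}}{2}$ ($r = \sqrt{-140 + \frac{311}{2}} = \sqrt{\frac{31}{2}} = \frac{\sqrt{62}}{2} \approx 3.937$)
$r w{\left(3 \right)} = \frac{\sqrt{62}}{2} \left(3 + \frac{3}{3}\right) = \frac{\sqrt{62}}{2} \left(3 + 3 \cdot \frac{1}{3}\right) = \frac{\sqrt{62}}{2} \left(3 + 1\right) = \frac{\sqrt{62}}{2} \cdot 4 = 2 \sqrt{62}$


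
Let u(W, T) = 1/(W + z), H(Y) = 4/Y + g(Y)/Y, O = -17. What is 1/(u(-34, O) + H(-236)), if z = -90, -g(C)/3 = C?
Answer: -7316/22131 ≈ -0.33058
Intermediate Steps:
g(C) = -3*C
H(Y) = -3 + 4/Y (H(Y) = 4/Y + (-3*Y)/Y = 4/Y - 3 = -3 + 4/Y)
u(W, T) = 1/(-90 + W) (u(W, T) = 1/(W - 90) = 1/(-90 + W))
1/(u(-34, O) + H(-236)) = 1/(1/(-90 - 34) + (-3 + 4/(-236))) = 1/(1/(-124) + (-3 + 4*(-1/236))) = 1/(-1/124 + (-3 - 1/59)) = 1/(-1/124 - 178/59) = 1/(-22131/7316) = -7316/22131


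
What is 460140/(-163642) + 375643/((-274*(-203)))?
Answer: 17938532363/4551047662 ≈ 3.9416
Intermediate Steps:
460140/(-163642) + 375643/((-274*(-203))) = 460140*(-1/163642) + 375643/55622 = -230070/81821 + 375643*(1/55622) = -230070/81821 + 375643/55622 = 17938532363/4551047662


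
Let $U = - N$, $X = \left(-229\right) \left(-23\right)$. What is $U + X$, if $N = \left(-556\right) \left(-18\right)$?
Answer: $-4741$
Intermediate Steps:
$N = 10008$
$X = 5267$
$U = -10008$ ($U = \left(-1\right) 10008 = -10008$)
$U + X = -10008 + 5267 = -4741$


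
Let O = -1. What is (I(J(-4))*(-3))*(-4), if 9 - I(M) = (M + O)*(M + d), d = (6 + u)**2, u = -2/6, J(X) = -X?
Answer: -1192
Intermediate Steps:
u = -1/3 (u = -2*1/6 = -1/3 ≈ -0.33333)
d = 289/9 (d = (6 - 1/3)**2 = (17/3)**2 = 289/9 ≈ 32.111)
I(M) = 9 - (-1 + M)*(289/9 + M) (I(M) = 9 - (M - 1)*(M + 289/9) = 9 - (-1 + M)*(289/9 + M))
(I(J(-4))*(-3))*(-4) = ((370/9 - (-1*(-4))**2 - (-280)*(-4)/9)*(-3))*(-4) = ((370/9 - 1*4**2 - 280/9*4)*(-3))*(-4) = ((370/9 - 1*16 - 1120/9)*(-3))*(-4) = ((370/9 - 16 - 1120/9)*(-3))*(-4) = -298/3*(-3)*(-4) = 298*(-4) = -1192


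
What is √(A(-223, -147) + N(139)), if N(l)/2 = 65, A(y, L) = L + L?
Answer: 2*I*√41 ≈ 12.806*I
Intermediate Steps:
A(y, L) = 2*L
N(l) = 130 (N(l) = 2*65 = 130)
√(A(-223, -147) + N(139)) = √(2*(-147) + 130) = √(-294 + 130) = √(-164) = 2*I*√41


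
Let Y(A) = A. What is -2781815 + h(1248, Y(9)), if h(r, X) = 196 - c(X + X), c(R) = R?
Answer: -2781637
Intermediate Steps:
h(r, X) = 196 - 2*X (h(r, X) = 196 - (X + X) = 196 - 2*X)
-2781815 + h(1248, Y(9)) = -2781815 + (196 - 2*9) = -2781815 + (196 - 18) = -2781815 + 178 = -2781637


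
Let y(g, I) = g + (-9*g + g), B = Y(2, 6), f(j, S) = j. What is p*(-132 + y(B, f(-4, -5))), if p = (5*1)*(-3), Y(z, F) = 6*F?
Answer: 5760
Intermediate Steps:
B = 36 (B = 6*6 = 36)
y(g, I) = -7*g (y(g, I) = g - 8*g = -7*g)
p = -15 (p = 5*(-3) = -15)
p*(-132 + y(B, f(-4, -5))) = -15*(-132 - 7*36) = -15*(-132 - 252) = -15*(-384) = 5760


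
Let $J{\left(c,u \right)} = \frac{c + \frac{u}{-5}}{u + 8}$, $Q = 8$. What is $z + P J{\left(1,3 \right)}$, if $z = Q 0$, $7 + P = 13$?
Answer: $\frac{12}{55} \approx 0.21818$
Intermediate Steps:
$P = 6$ ($P = -7 + 13 = 6$)
$z = 0$ ($z = 8 \cdot 0 = 0$)
$J{\left(c,u \right)} = \frac{c - \frac{u}{5}}{8 + u}$ ($J{\left(c,u \right)} = \frac{c + u \left(- \frac{1}{5}\right)}{8 + u} = \frac{c - \frac{u}{5}}{8 + u}$)
$z + P J{\left(1,3 \right)} = 0 + 6 \frac{1 - \frac{3}{5}}{8 + 3} = 0 + 6 \frac{1 - \frac{3}{5}}{11} = 0 + 6 \cdot \frac{1}{11} \cdot \frac{2}{5} = 0 + 6 \cdot \frac{2}{55} = 0 + \frac{12}{55} = \frac{12}{55}$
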